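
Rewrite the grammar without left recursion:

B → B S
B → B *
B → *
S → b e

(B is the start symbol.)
B → * B'
B' → S B'
B' → * B'
B' → ε
S → b e

B is directly left-recursive. The standard transformation for
  A → A α₁ | ... | A α_m | β₁ | ... | β_n
is
  A  → β₁ A' | ... | β_n A'
  A' → α₁ A' | ... | α_m A' | ε

B → * becomes B → * B'
B → B S becomes B' → S B'
B → B * becomes B' → * B'
Add B' → ε

Productions for other non-terminals are unchanged:
  S → b e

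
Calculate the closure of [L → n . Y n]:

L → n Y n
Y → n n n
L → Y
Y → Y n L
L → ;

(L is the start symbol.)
To compute CLOSURE, for each item [A → α.Bβ] where B is a non-terminal, add [B → .γ] for all productions B → γ; repeat for the newly added items until nothing changes.

Start with: [L → n . Y n]
  [L → n . Y n] has the dot before Y: add [Y → . n n n], [Y → . Y n L]
No further items can be added.

CLOSURE = { [L → n . Y n], [Y → . Y n L], [Y → . n n n] }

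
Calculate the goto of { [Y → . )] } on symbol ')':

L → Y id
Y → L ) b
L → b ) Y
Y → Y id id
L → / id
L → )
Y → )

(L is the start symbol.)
{ [Y → ) .] }

GOTO(I, ')') = CLOSURE({ [A → αX.β] : [A → α.Xβ] ∈ I, X = ')' })

Items with dot before ')', with the dot advanced:
  [Y → . )] → [Y → ) .]
Closure adds nothing (no advanced item has the dot before a non-terminal).

GOTO = { [Y → ) .] }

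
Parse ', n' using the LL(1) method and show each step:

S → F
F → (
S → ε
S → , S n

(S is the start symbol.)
LL(1) parsing maintains a stack (initially the start symbol over $) and the input. At each step: if the stack top is a terminal, match it against the current input token; if it is a non-terminal N, replace it with the RHS of M[N, lookahead] (the unique production whose predict set contains the lookahead).

Stack is shown with the top on the left.

Stack    Input  Action
----------------------
S $      , n $  output S → , S n
, S n $  , n $  match ','
S n $    n $    output S → ε
n $      n $    match 'n'
$        $      accept

The string is accepted.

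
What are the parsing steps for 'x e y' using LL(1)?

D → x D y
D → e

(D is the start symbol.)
Stack is shown with the top on the left.

Stack    Input    Action
------------------------
D $      x e y $  output D → x D y
x D y $  x e y $  match 'x'
D y $    e y $    output D → e
e y $    e y $    match 'e'
y $      y $      match 'y'
$        $        accept

The string is accepted.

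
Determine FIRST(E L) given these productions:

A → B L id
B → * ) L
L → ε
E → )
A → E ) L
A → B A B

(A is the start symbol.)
FIRST sets of the non-terminals involved (from the grammar, by fixed-point iteration):
  FIRST(E) = { ')' }

To compute FIRST(E L), process the symbols left to right:
Symbol E is a non-terminal. Add FIRST(E) \ {ε} = { ')' }
E is not nullable (ε ∉ FIRST(E)), so stop here.
FIRST(E L) = { ')' }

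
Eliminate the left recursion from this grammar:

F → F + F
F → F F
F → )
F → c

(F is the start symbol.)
F is directly left-recursive. The standard transformation for
  A → A α₁ | ... | A α_m | β₁ | ... | β_n
is
  A  → β₁ A' | ... | β_n A'
  A' → α₁ A' | ... | α_m A' | ε

F → ) becomes F → ) F'
F → c becomes F → c F'
F → F + F becomes F' → + F F'
F → F F becomes F' → F F'
Add F' → ε

Resulting grammar:
F → ) F'
F → c F'
F' → + F F'
F' → F F'
F' → ε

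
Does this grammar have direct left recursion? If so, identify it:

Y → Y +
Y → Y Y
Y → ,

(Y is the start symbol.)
Yes, Y is left-recursive

Y → Y +: LEFT RECURSIVE (starts with Y)
Y → Y Y: LEFT RECURSIVE (starts with Y)
Y → ,: starts with ','

The grammar has direct left recursion on: Y.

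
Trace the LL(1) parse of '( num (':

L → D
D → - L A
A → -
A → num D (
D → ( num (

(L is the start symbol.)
LL(1) parsing maintains a stack (initially the start symbol over $) and the input. At each step: if the stack top is a terminal, match it against the current input token; if it is a non-terminal N, replace it with the RHS of M[N, lookahead] (the unique production whose predict set contains the lookahead).

Stack is shown with the top on the left.

Stack      Input      Action
----------------------------
L $        ( num ( $  output L → D
D $        ( num ( $  output D → ( num (
( num ( $  ( num ( $  match '('
num ( $    num ( $    match 'num'
( $        ( $        match '('
$          $          accept

The string is accepted.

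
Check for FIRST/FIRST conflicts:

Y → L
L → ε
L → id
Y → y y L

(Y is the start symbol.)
No FIRST/FIRST conflicts.

A FIRST/FIRST conflict occurs when two productions N → α and N → β for the same non-terminal have FIRST(α) ∩ FIRST(β) ≠ ∅ (with ε ∈ FIRST of a nullable right-hand side, so two nullable alternatives also conflict).

FIRST sets of the non-terminals at (or reachable through a nullable prefix from) the front of some alternative:
  FIRST(L) = { 'id', ε }

Productions for Y:
  Y → L: FIRST = { 'id', ε }
  Y → y y L: FIRST = { 'y' }
Productions for L:
  L → ε: FIRST = { ε }
  L → id: FIRST = { 'id' }

All alternatives of each non-terminal have pairwise disjoint FIRST sets.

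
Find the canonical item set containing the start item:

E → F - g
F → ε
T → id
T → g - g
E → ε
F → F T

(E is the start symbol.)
First, augment the grammar with E' → E
I₀ = CLOSURE({ [E' → . E] }):
  [E' → . E] has the dot before E: add [E → . F - g], [E → .]
  [E → . F - g] has the dot before F: add [F → .], [F → . F T]
No further items can be added.

I₀ = { [E → . F - g], [E → .], [E' → . E], [F → . F T], [F → .] }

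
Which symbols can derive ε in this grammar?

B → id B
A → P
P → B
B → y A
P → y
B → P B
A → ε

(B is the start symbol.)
A non-terminal is nullable if it can derive ε (the empty string): either it has an ε-production, or it has a production whose right-hand side consists entirely of nullable non-terminals.

ε-productions: A → ε
So A is immediately nullable.
No further non-terminal can be added: every production for the remaining non-terminals contains a terminal or a non-nullable non-terminal.
Nullable = { 'A' }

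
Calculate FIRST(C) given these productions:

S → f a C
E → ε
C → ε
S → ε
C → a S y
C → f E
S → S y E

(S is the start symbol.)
To compute FIRST(C), examine every production with C on the left-hand side, reading each right-hand side left to right until a non-nullable symbol is reached.

From C → ε:
  - ε-production, so ε ∈ FIRST(C)
From C → a S y:
  - a is a terminal: add 'a' and stop
From C → f E:
  - f is a terminal: add 'f' and stop

Collecting: FIRST(C) = { 'a', 'f', ε }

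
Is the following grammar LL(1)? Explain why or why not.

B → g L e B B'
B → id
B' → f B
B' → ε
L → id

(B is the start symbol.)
No. Predict set conflict for B': { 'f' }

A grammar is LL(1) if for each non-terminal N with multiple productions, the predict sets of those productions are pairwise disjoint, where PREDICT(N → α) = (FIRST(α) \ {ε}) ∪ (FOLLOW(N) if α ⇒* ε).

Relevant sets:
  FOLLOW(B') = { $, 'f' }

For B:
  PREDICT(B → g L e B B') = { 'g' }
  PREDICT(B → id) = { 'id' }
For B':
  PREDICT(B' → f B) = { 'f' }
  PREDICT(B' → ε) = { $, 'f' }
L has a single production, so nothing to check there.

Conflict found: Predict set conflict for B': { 'f' }
The grammar is NOT LL(1).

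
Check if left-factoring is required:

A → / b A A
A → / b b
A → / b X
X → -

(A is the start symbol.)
Left-factoring is needed when two productions for the same non-terminal
share a common prefix on the right-hand side.

Productions for A:
  A → / b A A
  A → / b b
  A → / b X

Found common prefix '/ b' in productions for A

Answer: Yes, A has productions with common prefix '/ b'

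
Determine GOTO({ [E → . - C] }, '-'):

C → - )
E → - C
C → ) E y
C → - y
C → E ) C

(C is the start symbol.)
GOTO(I, '-') = CLOSURE({ [A → αX.β] : [A → α.Xβ] ∈ I, X = '-' })

Items with dot before '-', with the dot advanced:
  [E → . - C] → [E → - . C]
Closure of the advanced items:
  [E → - . C] has the dot before C: add [C → . - )], [C → . ) E y], [C → . - y], [C → . E ) C]
  [C → . E ) C] has the dot before E: add [E → . - C]

GOTO = { [C → . ) E y], [C → . - )], [C → . - y], [C → . E ) C], [E → - . C], [E → . - C] }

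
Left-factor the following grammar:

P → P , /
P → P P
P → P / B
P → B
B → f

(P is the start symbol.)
P → P P'
P' → , /
P' → P
P' → / B
P → B
B → f

Left-factoring transforms A → αβ₁ | αβ₂ into A → αA' and A' → β₁ | β₂
(α is the longest common prefix among the alternatives). Repeat until
no nonterminal has two alternatives with a common prefix.

Round 1: P has alternatives sharing prefix 'P'. Introduce P': P → P P'
  Add: P' → , /
  Add: P' → P
  Add: P' → / B

No remaining common prefixes — done.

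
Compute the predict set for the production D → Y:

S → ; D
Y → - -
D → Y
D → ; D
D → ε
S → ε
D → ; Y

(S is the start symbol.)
{ '-' }

PREDICT(D → Y) = (FIRST(RHS) \ {ε}) ∪ (FOLLOW(D) if ε ∈ FIRST(RHS), i.e. RHS ⇒* ε)
FIRST(Y) = { '-' }
FIRST(Y) = { '-' }
ε ∉ FIRST(Y), so FOLLOW(D) is not added.
PREDICT(D → Y) = { '-' }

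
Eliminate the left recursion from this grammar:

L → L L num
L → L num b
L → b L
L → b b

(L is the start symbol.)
L is directly left-recursive. The standard transformation for
  A → A α₁ | ... | A α_m | β₁ | ... | β_n
is
  A  → β₁ A' | ... | β_n A'
  A' → α₁ A' | ... | α_m A' | ε

L → b L becomes L → b L L'
L → b b becomes L → b b L'
L → L L num becomes L' → L num L'
L → L num b becomes L' → num b L'
Add L' → ε

Resulting grammar:
L → b L L'
L → b b L'
L' → L num L'
L' → num b L'
L' → ε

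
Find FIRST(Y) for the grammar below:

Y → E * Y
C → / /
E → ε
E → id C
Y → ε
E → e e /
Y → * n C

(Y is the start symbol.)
FIRST sets of the other non-terminals involved (by the same procedure, iterated to a fixed point):
  FIRST(E) = { 'e', 'id', ε }

From Y → E * Y:
  - E is a non-terminal: add FIRST(E) \ {ε} = { 'e', 'id' }
    E is nullable, so continue to the next symbol
  - '*' is a terminal: add '*' and stop
From Y → ε:
  - ε-production, so ε ∈ FIRST(Y)
From Y → * n C:
  - '*' is a terminal: add '*' and stop

Collecting: FIRST(Y) = { '*', 'e', 'id', ε }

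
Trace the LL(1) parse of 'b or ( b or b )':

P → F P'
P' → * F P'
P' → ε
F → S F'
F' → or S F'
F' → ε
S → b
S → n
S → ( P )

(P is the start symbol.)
LL(1) parsing maintains a stack (initially the start symbol over $) and the input. At each step: if the stack top is a terminal, match it against the current input token; if it is a non-terminal N, replace it with the RHS of M[N, lookahead] (the unique production whose predict set contains the lookahead).

Stack is shown with the top on the left.

Stack                 Input              Action
-----------------------------------------------
P $                   b or ( b or b ) $  output P → F P'
F P' $                b or ( b or b ) $  output F → S F'
S F' P' $             b or ( b or b ) $  output S → b
b F' P' $             b or ( b or b ) $  match 'b'
F' P' $               or ( b or b ) $    output F' → or S F'
or S F' P' $          or ( b or b ) $    match 'or'
S F' P' $             ( b or b ) $       output S → ( P )
( P ) F' P' $         ( b or b ) $       match '('
P ) F' P' $           b or b ) $         output P → F P'
F P' ) F' P' $        b or b ) $         output F → S F'
S F' P' ) F' P' $     b or b ) $         output S → b
b F' P' ) F' P' $     b or b ) $         match 'b'
F' P' ) F' P' $       or b ) $           output F' → or S F'
or S F' P' ) F' P' $  or b ) $           match 'or'
S F' P' ) F' P' $     b ) $              output S → b
b F' P' ) F' P' $     b ) $              match 'b'
F' P' ) F' P' $       ) $                output F' → ε
P' ) F' P' $          ) $                output P' → ε
) F' P' $             ) $                match ')'
F' P' $               $                  output F' → ε
P' $                  $                  output P' → ε
$                     $                  accept

The string is accepted.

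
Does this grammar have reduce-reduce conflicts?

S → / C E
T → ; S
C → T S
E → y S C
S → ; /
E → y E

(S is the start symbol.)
A reduce-reduce conflict occurs when an LR(0) state has two complete items [A → α .] and [B → β .] — both call for a reduction, and with no lookahead the parser cannot choose between them.

Augment with S' → S and build the canonical LR(0) collection (I0 = CLOSURE({[S' → . S]}), then GOTO on every symbol after a dot until no new states appear). It has 15 states:
  I0: { [S → . / C E], [S → . ; /], [S' → . S] }  — shift
  I1: { [C → . T S], [S → / . C E], [T → . ; S] }  — shift
  I2: { [S → ; . /] }  — shift
  I3: { [S' → S .] }  — accept
  I4: { [S → ; / .] }  — reduce
  I5: { [S → . / C E], [S → . ; /], [T → ; . S] }  — shift
  I6: { [E → . y E], [E → . y S C], [S → / C . E] }  — shift
  I7: { [C → T . S], [S → . / C E], [S → . ; /] }  — shift
  I8: { [C → T S .] }  — reduce
  I9: { [S → / C E .] }  — reduce
  I10: { [E → . y E], [E → . y S C], [E → y . E], [E → y . S C], [S → . / C E], [S → . ; /] }  — shift
  I11: { [E → y E .] }  — reduce
  I12: { [C → . T S], [E → y S . C], [T → . ; S] }  — shift
  I13: { [E → y S C .] }  — reduce
  I14: { [T → ; S .] }  — reduce

No state contains more than one complete item.

Answer: No reduce-reduce conflicts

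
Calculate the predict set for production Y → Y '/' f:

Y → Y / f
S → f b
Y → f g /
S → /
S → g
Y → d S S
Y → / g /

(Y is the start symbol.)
{ '/', 'd', 'f' }

PREDICT(Y → Y '/' f) = (FIRST(RHS) \ {ε}) ∪ (FOLLOW(Y) if ε ∈ FIRST(RHS), i.e. RHS ⇒* ε)
FIRST(Y) = { '/', 'd', 'f' }
FIRST(Y '/' f) = { '/', 'd', 'f' }
ε ∉ FIRST(Y '/' f), so FOLLOW(Y) is not added.
PREDICT(Y → Y '/' f) = { '/', 'd', 'f' }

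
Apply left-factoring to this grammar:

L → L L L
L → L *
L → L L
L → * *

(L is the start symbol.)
L → L L'
L' → L L''
L'' → L
L'' → ε
L' → *
L → * *

Left-factoring transforms A → αβ₁ | αβ₂ into A → αA' and A' → β₁ | β₂
(α is the longest common prefix among the alternatives). Repeat until
no nonterminal has two alternatives with a common prefix.

Round 1: L has alternatives sharing prefix 'L'. Introduce L': L → L L'
  Add: L' → L L
  Add: L' → *
  Add: L' → L

Round 2: L' has alternatives sharing prefix 'L'. Introduce L'': L' → L L''
  Add: L'' → L
  Add: L'' → ε

No remaining common prefixes — done.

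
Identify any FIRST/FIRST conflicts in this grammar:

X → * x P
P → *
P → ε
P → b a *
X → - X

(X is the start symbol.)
A FIRST/FIRST conflict occurs when two productions N → α and N → β for the same non-terminal have FIRST(α) ∩ FIRST(β) ≠ ∅ (with ε ∈ FIRST of a nullable right-hand side, so two nullable alternatives also conflict).

Productions for X:
  X → * x P: FIRST = { '*' }
  X → - X: FIRST = { '-' }
Productions for P:
  P → *: FIRST = { '*' }
  P → ε: FIRST = { ε }
  P → b a *: FIRST = { 'b' }

All alternatives of each non-terminal have pairwise disjoint FIRST sets.

Answer: No FIRST/FIRST conflicts.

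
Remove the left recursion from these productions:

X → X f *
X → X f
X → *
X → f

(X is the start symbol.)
X → * X'
X → f X'
X' → f * X'
X' → f X'
X' → ε

X is directly left-recursive. The standard transformation for
  A → A α₁ | ... | A α_m | β₁ | ... | β_n
is
  A  → β₁ A' | ... | β_n A'
  A' → α₁ A' | ... | α_m A' | ε

X → * becomes X → * X'
X → f becomes X → f X'
X → X f * becomes X' → f * X'
X → X f becomes X' → f X'
Add X' → ε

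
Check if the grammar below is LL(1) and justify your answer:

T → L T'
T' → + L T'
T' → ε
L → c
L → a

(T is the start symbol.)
Yes, the grammar is LL(1).

A grammar is LL(1) if for each non-terminal N with multiple productions, the predict sets of those productions are pairwise disjoint, where PREDICT(N → α) = (FIRST(α) \ {ε}) ∪ (FOLLOW(N) if α ⇒* ε).

Relevant sets:
  FOLLOW(T') = { $ }

For T':
  PREDICT(T' → '+' L T') = { '+' }
  PREDICT(T' → ε) = { $ }
For L:
  PREDICT(L → c) = { 'c' }
  PREDICT(L → a) = { 'a' }
T has a single production, so nothing to check there.

All predict sets are disjoint. The grammar IS LL(1).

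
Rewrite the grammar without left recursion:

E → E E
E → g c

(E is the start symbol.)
E is directly left-recursive. The standard transformation for
  A → A α₁ | ... | A α_m | β₁ | ... | β_n
is
  A  → β₁ A' | ... | β_n A'
  A' → α₁ A' | ... | α_m A' | ε

E → g c becomes E → g c E'
E → E E becomes E' → E E'
Add E' → ε

Resulting grammar:
E → g c E'
E' → E E'
E' → ε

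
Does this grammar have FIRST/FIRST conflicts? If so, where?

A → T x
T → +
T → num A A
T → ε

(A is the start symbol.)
Productions for T:
  T → +: FIRST = { '+' }
  T → num A A: FIRST = { 'num' }
  T → ε: FIRST = { ε }
A has only one production, so no FIRST/FIRST conflict is possible there.

All alternatives of each non-terminal have pairwise disjoint FIRST sets.

Answer: No FIRST/FIRST conflicts.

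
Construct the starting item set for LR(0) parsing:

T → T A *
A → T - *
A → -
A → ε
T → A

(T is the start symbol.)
First, augment the grammar with T' → T
I₀ = CLOSURE({ [T' → . T] }):
  [T' → . T] has the dot before T: add [T → . T A *], [T → . A]
  [T → . A] has the dot before A: add [A → . T - *], [A → . -], [A → .]
No further items can be added.

I₀ = { [A → . -], [A → . T - *], [A → .], [T → . A], [T → . T A *], [T' → . T] }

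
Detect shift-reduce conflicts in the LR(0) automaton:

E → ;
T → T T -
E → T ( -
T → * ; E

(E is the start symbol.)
A shift-reduce conflict occurs when an LR(0) state has both:
  - a complete (reduce) item [A → α .] (dot at the end), and
  - a shift item [B → β . c γ] (dot before a terminal).

Augment with E' → E and build the canonical LR(0) collection (I0 = CLOSURE({[E' → . E]}), then GOTO on every symbol after a dot until no new states appear). It has 11 states:
  I0: { [E → . ;], [E → . T ( -], [E' → . E], [T → . * ; E], [T → . T T -] }  — shift
  I1: { [T → * . ; E] }  — shift
  I2: { [E → ; .] }  — reduce
  I3: { [E' → E .] }  — accept
  I4: { [E → T . ( -], [T → . * ; E], [T → . T T -], [T → T . T -] }  — shift
  I5: { [E → T ( . -] }  — shift
  I6: { [T → . * ; E], [T → . T T -], [T → T . T -], [T → T T . -] }  — shift
  I7: { [T → T T - .] }  — reduce
  I8: { [E → T ( - .] }  — reduce
  I9: { [E → . ;], [E → . T ( -], [T → * ; . E], [T → . * ; E], [T → . T T -] }  — shift
  I10: { [T → * ; E .] }  — reduce

No state contains both a complete item and a shift item.

Answer: No shift-reduce conflicts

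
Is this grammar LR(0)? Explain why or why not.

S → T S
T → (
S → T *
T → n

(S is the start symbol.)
Augment with S' → S and build the canonical LR(0) collection (I0 = CLOSURE({[S' → . S]}), then GOTO on every symbol after a dot until no new states appear). It has 7 states:
  I0: { [S → . T *], [S → . T S], [S' → . S], [T → . (], [T → . n] }  — shift
  I1: { [T → ( .] }  — reduce
  I2: { [S' → S .] }  — accept
  I3: { [S → . T *], [S → . T S], [S → T . *], [S → T . S], [T → . (], [T → . n] }  — shift
  I4: { [T → n .] }  — reduce
  I5: { [S → T * .] }  — reduce
  I6: { [S → T S .] }  — reduce

Every state is either a pure shift/goto state or contains exactly one complete item and nothing to shift — no conflicts. The grammar is LR(0).

Answer: Yes, the grammar is LR(0)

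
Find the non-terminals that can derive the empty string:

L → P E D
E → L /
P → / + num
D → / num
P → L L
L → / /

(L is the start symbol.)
None

A non-terminal is nullable if it can derive ε (the empty string): either it has an ε-production, or it has a production whose right-hand side consists entirely of nullable non-terminals.

There are no ε-productions, so no non-terminal can derive ε.
No non-terminals are nullable.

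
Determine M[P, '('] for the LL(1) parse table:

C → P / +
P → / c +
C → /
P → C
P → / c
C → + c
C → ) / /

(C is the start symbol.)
To find M[P, '('], we find productions for P where '(' is in the predict set (PREDICT(N → α) = (FIRST(α) \ {ε}) ∪ (FOLLOW(N) if α ⇒* ε)).

Relevant sets:
  FIRST(C) = { ')', '+', '/' }

P → / c +: PREDICT = { '/' }
P → C: PREDICT = { ')', '+', '/' }
P → / c: PREDICT = { '/' }

M[P, '('] is empty (no production applies)

Answer: Empty (error entry)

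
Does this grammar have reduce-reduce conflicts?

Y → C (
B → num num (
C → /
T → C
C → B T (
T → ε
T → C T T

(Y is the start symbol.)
Yes — I9: [T → .] vs [T → C .]

A reduce-reduce conflict occurs when an LR(0) state has two complete items [A → α .] and [B → β .] — both call for a reduction, and with no lookahead the parser cannot choose between them.

Augment with Y' → Y and build the canonical LR(0) collection (I0 = CLOSURE({[Y' → . Y]}), then GOTO on every symbol after a dot until no new states appear). It has 14 states:
  I0: { [B → . num num (], [C → . /], [C → . B T (], [Y → . C (], [Y' → . Y] }  — shift
  I1: { [C → / .] }  — reduce
  I2: { [B → . num num (], [C → . /], [C → . B T (], [C → B . T (], [T → . C T T], [T → . C], [T → .] }  — shift, reduce
  I3: { [Y → C . (] }  — shift
  I4: { [Y' → Y .] }  — accept
  I5: { [B → num . num (] }  — shift
  I6: { [B → num num . (] }  — shift
  I7: { [B → num num ( .] }  — reduce
  I8: { [Y → C ( .] }  — reduce
  I9: { [B → . num num (], [C → . /], [C → . B T (], [T → . C T T], [T → . C], [T → .], [T → C . T T], [T → C .] }  — shift, 2 reduces
  I10: { [C → B T . (] }  — shift
  I11: { [C → B T ( .] }  — reduce
  I12: { [B → . num num (], [C → . /], [C → . B T (], [T → . C T T], [T → . C], [T → .], [T → C T . T] }  — shift, reduce
  I13: { [T → C T T .] }  — reduce

I9 contains complete items [T → .], [T → C .] — reduce-reduce conflict.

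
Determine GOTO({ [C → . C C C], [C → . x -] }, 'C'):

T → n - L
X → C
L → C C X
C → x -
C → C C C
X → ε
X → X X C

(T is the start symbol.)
GOTO(I, 'C') = CLOSURE({ [A → αX.β] : [A → α.Xβ] ∈ I, X = 'C' })

Items with dot before 'C', with the dot advanced:
  [C → . C C C] → [C → C . C C]
Closure of the advanced items:
  [C → C . C C] has the dot before C: add [C → . x -], [C → . C C C]

GOTO = { [C → . C C C], [C → . x -], [C → C . C C] }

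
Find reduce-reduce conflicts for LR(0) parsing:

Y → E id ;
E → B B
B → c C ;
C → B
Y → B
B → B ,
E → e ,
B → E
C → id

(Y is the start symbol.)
A reduce-reduce conflict occurs when an LR(0) state has two complete items [A → α .] and [B → β .] — both call for a reduction, and with no lookahead the parser cannot choose between them.

Augment with Y' → Y and build the canonical LR(0) collection (I0 = CLOSURE({[Y' → . Y]}), then GOTO on every symbol after a dot until no new states appear). It has 16 states:
  I0: { [B → . B ,], [B → . E], [B → . c C ;], [E → . B B], [E → . e ,], [Y → . B], [Y → . E id ;], [Y' → . Y] }  — shift
  I1: { [B → . B ,], [B → . E], [B → . c C ;], [B → B . ,], [E → . B B], [E → . e ,], [E → B . B], [Y → B .] }  — shift, reduce
  I2: { [B → E .], [Y → E . id ;] }  — shift, reduce
  I3: { [Y' → Y .] }  — accept
  I4: { [B → . B ,], [B → . E], [B → . c C ;], [B → c . C ;], [C → . B], [C → . id], [E → . B B], [E → . e ,] }  — shift
  I5: { [E → e . ,] }  — shift
  I6: { [E → e , .] }  — reduce
  I7: { [B → . B ,], [B → . E], [B → . c C ;], [B → B . ,], [C → B .], [E → . B B], [E → . e ,], [E → B . B] }  — shift, reduce
  I8: { [B → c C . ;] }  — shift
  I9: { [B → E .] }  — reduce
  I10: { [C → id .] }  — reduce
  I11: { [B → c C ; .] }  — reduce
  I12: { [B → B , .] }  — reduce
  I13: { [B → . B ,], [B → . E], [B → . c C ;], [B → B . ,], [E → . B B], [E → . e ,], [E → B . B], [E → B B .] }  — shift, reduce
  I14: { [Y → E id . ;] }  — shift
  I15: { [Y → E id ; .] }  — reduce

No state contains more than one complete item.

Answer: No reduce-reduce conflicts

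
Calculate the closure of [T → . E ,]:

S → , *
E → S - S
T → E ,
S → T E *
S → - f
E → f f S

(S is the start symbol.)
To compute CLOSURE, for each item [A → α.Bβ] where B is a non-terminal, add [B → .γ] for all productions B → γ; repeat for the newly added items until nothing changes.

Start with: [T → . E ,]
  [T → . E ,] has the dot before E: add [E → . S - S], [E → . f f S]
  [E → . S - S] has the dot before S: add [S → . , *], [S → . T E *], [S → . - f]
  [S → . T E *] has the dot before T: all T-items already present
No further items can be added.

CLOSURE = { [E → . S - S], [E → . f f S], [S → . , *], [S → . - f], [S → . T E *], [T → . E ,] }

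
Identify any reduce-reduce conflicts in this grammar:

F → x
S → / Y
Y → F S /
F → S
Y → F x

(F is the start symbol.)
No reduce-reduce conflicts

A reduce-reduce conflict occurs when an LR(0) state has two complete items [A → α .] and [B → β .] — both call for a reduction, and with no lookahead the parser cannot choose between them.

Augment with F' → F and build the canonical LR(0) collection (I0 = CLOSURE({[F' → . F]}), then GOTO on every symbol after a dot until no new states appear). It has 10 states:
  I0: { [F → . S], [F → . x], [F' → . F], [S → . / Y] }  — shift
  I1: { [F → . S], [F → . x], [S → . / Y], [S → / . Y], [Y → . F S /], [Y → . F x] }  — shift
  I2: { [F' → F .] }  — accept
  I3: { [F → S .] }  — reduce
  I4: { [F → x .] }  — reduce
  I5: { [S → . / Y], [Y → F . S /], [Y → F . x] }  — shift
  I6: { [S → / Y .] }  — reduce
  I7: { [Y → F S . /] }  — shift
  I8: { [Y → F x .] }  — reduce
  I9: { [Y → F S / .] }  — reduce

No state contains more than one complete item.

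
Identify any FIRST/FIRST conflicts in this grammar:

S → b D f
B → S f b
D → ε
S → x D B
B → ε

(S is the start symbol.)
No FIRST/FIRST conflicts.

A FIRST/FIRST conflict occurs when two productions N → α and N → β for the same non-terminal have FIRST(α) ∩ FIRST(β) ≠ ∅ (with ε ∈ FIRST of a nullable right-hand side, so two nullable alternatives also conflict).

FIRST sets of the non-terminals at (or reachable through a nullable prefix from) the front of some alternative:
  FIRST(S) = { 'b', 'x' }

Productions for S:
  S → b D f: FIRST = { 'b' }
  S → x D B: FIRST = { 'x' }
Productions for B:
  B → S f b: FIRST = { 'b', 'x' }
  B → ε: FIRST = { ε }
D has only one production, so no FIRST/FIRST conflict is possible there.

All alternatives of each non-terminal have pairwise disjoint FIRST sets.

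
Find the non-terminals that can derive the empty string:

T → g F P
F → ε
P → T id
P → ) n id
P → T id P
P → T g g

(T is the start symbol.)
{ 'F' }

ε-productions: F → ε
So F is immediately nullable.
No further non-terminal can be added: every production for the remaining non-terminals contains a terminal or a non-nullable non-terminal.
Nullable = { 'F' }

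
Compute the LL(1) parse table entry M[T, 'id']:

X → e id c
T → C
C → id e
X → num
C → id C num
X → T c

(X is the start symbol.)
T → C

To find M[T, 'id'], we find productions for T where 'id' is in the predict set (PREDICT(N → α) = (FIRST(α) \ {ε}) ∪ (FOLLOW(N) if α ⇒* ε)).

Relevant sets:
  FIRST(C) = { 'id' }

T → C: PREDICT = { 'id' }
  'id' is in predict set, so this production goes in M[T, 'id']

M[T, 'id'] = T → C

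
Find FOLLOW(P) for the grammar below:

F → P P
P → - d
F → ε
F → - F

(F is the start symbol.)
{ $, '-' }

In F → P P: P is followed by P, add FIRST(P) \ {ε} = { '-' }
In F → P P: P is at the end, add FOLLOW(F)

The FOLLOW sets referred to above (computed the same way, to a fixed point):
  FOLLOW(F) = { $ }

Taking the union: FOLLOW(P) = { $, '-' }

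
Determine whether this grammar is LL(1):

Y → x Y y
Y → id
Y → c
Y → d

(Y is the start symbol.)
For Y:
  PREDICT(Y → x Y y) = { 'x' }
  PREDICT(Y → id) = { 'id' }
  PREDICT(Y → c) = { 'c' }
  PREDICT(Y → d) = { 'd' }

All predict sets are disjoint. The grammar IS LL(1).

Answer: Yes, the grammar is LL(1).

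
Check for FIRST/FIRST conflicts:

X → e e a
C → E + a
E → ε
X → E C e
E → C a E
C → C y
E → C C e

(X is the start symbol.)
Yes. C → E '+' a / C → C y on { '+' }; E → C a E / E → C C e on { '+' }

FIRST sets of the non-terminals at (or reachable through a nullable prefix from) the front of some alternative:
  FIRST(E) = { '+', ε }
  FIRST(C) = { '+' }

Productions for X:
  X → e e a: FIRST = { 'e' }
  X → E C e: FIRST = { '+' }
Productions for C:
  C → E + a: FIRST = { '+' }
  C → C y: FIRST = { '+' }
Productions for E:
  E → ε: FIRST = { ε }
  E → C a E: FIRST = { '+' }
  E → C C e: FIRST = { '+' }

Conflict for C: C → E + a and C → C y
  Overlap: { '+' }
Conflict for E: E → C a E and E → C C e
  Overlap: { '+' }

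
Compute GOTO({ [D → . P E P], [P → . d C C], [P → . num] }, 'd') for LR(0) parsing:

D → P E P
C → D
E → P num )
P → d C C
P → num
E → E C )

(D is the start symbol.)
GOTO(I, 'd') = CLOSURE({ [A → αX.β] : [A → α.Xβ] ∈ I, X = 'd' })

Items with dot before 'd', with the dot advanced:
  [P → . d C C] → [P → d . C C]
Closure of the advanced items:
  [P → d . C C] has the dot before C: add [C → . D]
  [C → . D] has the dot before D: add [D → . P E P]
  [D → . P E P] has the dot before P: add [P → . d C C], [P → . num]

GOTO = { [C → . D], [D → . P E P], [P → . d C C], [P → . num], [P → d . C C] }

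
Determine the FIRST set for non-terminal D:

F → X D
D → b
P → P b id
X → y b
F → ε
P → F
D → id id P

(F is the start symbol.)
{ 'b', 'id' }

To compute FIRST(D), examine every production with D on the left-hand side, reading each right-hand side left to right until a non-nullable symbol is reached.

From D → b:
  - b is a terminal: add 'b' and stop
From D → id id P:
  - id is a terminal: add 'id' and stop

Collecting: FIRST(D) = { 'b', 'id' }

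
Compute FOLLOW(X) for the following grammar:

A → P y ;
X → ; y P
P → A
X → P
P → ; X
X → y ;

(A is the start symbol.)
In P → ; X: X is at the end, add FOLLOW(P)

The FOLLOW sets referred to above (computed the same way, to a fixed point):
  FOLLOW(P) = { 'y' }

Taking the union: FOLLOW(X) = { 'y' }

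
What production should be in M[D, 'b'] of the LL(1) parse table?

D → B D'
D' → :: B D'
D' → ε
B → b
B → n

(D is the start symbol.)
To find M[D, 'b'], we find productions for D where 'b' is in the predict set (PREDICT(N → α) = (FIRST(α) \ {ε}) ∪ (FOLLOW(N) if α ⇒* ε)).

Relevant sets:
  FIRST(B) = { 'b', 'n' }

D → B D': PREDICT = { 'b', 'n' }
  'b' is in predict set, so this production goes in M[D, 'b']

M[D, 'b'] = D → B D'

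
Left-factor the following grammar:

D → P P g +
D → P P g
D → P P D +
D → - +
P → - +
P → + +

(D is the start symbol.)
D → P P D'
D' → g D''
D'' → +
D'' → ε
D' → D +
D → - +
P → - +
P → + +

Left-factoring transforms A → αβ₁ | αβ₂ into A → αA' and A' → β₁ | β₂
(α is the longest common prefix among the alternatives). Repeat until
no nonterminal has two alternatives with a common prefix.

Round 1: D has alternatives sharing prefix 'P P'. Introduce D': D → P P D'
  Add: D' → g +
  Add: D' → g
  Add: D' → D +

Round 2: D' has alternatives sharing prefix 'g'. Introduce D'': D' → g D''
  Add: D'' → +
  Add: D'' → ε

No remaining common prefixes — done.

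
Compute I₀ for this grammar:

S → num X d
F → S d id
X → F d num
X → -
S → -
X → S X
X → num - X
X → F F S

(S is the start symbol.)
{ [S → . -], [S → . num X d], [S' → . S] }

First, augment the grammar with S' → S
I₀ = CLOSURE({ [S' → . S] }):
  [S' → . S] has the dot before S: add [S → . num X d], [S → . -]
No further items can be added.

I₀ = { [S → . -], [S → . num X d], [S' → . S] }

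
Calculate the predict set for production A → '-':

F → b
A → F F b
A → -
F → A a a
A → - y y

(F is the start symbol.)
PREDICT(A → '-') = (FIRST(RHS) \ {ε}) ∪ (FOLLOW(A) if ε ∈ FIRST(RHS), i.e. RHS ⇒* ε)
FIRST('-') = { '-' }
ε ∉ FIRST('-'), so FOLLOW(A) is not added.
PREDICT(A → '-') = { '-' }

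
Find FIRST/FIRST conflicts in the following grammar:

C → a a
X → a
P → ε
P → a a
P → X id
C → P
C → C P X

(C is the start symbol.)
Yes. C → a a / C → P on { 'a' }; C → a a / C → C P X on { 'a' }; C → P / C → C P X on { 'a' }; P → a a / P → X id on { 'a' }

A FIRST/FIRST conflict occurs when two productions N → α and N → β for the same non-terminal have FIRST(α) ∩ FIRST(β) ≠ ∅ (with ε ∈ FIRST of a nullable right-hand side, so two nullable alternatives also conflict).

FIRST sets of the non-terminals at (or reachable through a nullable prefix from) the front of some alternative:
  FIRST(P) = { 'a', ε }
  FIRST(C) = { 'a', ε }
  FIRST(X) = { 'a' }

Productions for C:
  C → a a: FIRST = { 'a' }
  C → P: FIRST = { 'a', ε }
  C → C P X: FIRST = { 'a' }
Productions for P:
  P → ε: FIRST = { ε }
  P → a a: FIRST = { 'a' }
  P → X id: FIRST = { 'a' }
X has only one production, so no FIRST/FIRST conflict is possible there.

Conflict for C: C → a a and C → P
  Overlap: { 'a' }
Conflict for C: C → a a and C → C P X
  Overlap: { 'a' }
Conflict for C: C → P and C → C P X
  Overlap: { 'a' }
Conflict for P: P → a a and P → X id
  Overlap: { 'a' }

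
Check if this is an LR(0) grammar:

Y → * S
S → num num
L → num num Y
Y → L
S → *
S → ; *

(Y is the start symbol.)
A grammar is LR(0) if no state in the canonical LR(0) collection has:
  - both a shift item (dot before a terminal) and a complete item (shift-reduce conflict), or
  - two or more complete items (reduce-reduce conflict; the accept item [Y' → Y .] counts as a complete item here).

Augment with Y' → Y and build the canonical LR(0) collection (I0 = CLOSURE({[Y' → . Y]}), then GOTO on every symbol after a dot until no new states appear). It has 13 states:
  I0: { [L → . num num Y], [Y → . * S], [Y → . L], [Y' → . Y] }  — shift
  I1: { [S → . *], [S → . ; *], [S → . num num], [Y → * . S] }  — shift
  I2: { [Y → L .] }  — reduce
  I3: { [Y' → Y .] }  — accept
  I4: { [L → num . num Y] }  — shift
  I5: { [L → . num num Y], [L → num num . Y], [Y → . * S], [Y → . L] }  — shift
  I6: { [L → num num Y .] }  — reduce
  I7: { [S → * .] }  — reduce
  I8: { [S → ; . *] }  — shift
  I9: { [Y → * S .] }  — reduce
  I10: { [S → num . num] }  — shift
  I11: { [S → num num .] }  — reduce
  I12: { [S → ; * .] }  — reduce

Every state is either a pure shift/goto state or contains exactly one complete item and nothing to shift — no conflicts. The grammar is LR(0).

Answer: Yes, the grammar is LR(0)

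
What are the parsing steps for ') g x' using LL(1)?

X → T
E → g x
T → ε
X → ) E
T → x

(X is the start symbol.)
LL(1) parsing maintains a stack (initially the start symbol over $) and the input. At each step: if the stack top is a terminal, match it against the current input token; if it is a non-terminal N, replace it with the RHS of M[N, lookahead] (the unique production whose predict set contains the lookahead).

Stack is shown with the top on the left.

Stack  Input    Action
----------------------
X $    ) g x $  output X → ) E
) E $  ) g x $  match ')'
E $    g x $    output E → g x
g x $  g x $    match 'g'
x $    x $      match 'x'
$      $        accept

The string is accepted.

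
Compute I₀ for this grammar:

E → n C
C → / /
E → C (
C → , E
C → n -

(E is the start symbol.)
{ [C → . , E], [C → . / /], [C → . n -], [E → . C (], [E → . n C], [E' → . E] }

First, augment the grammar with E' → E
I₀ = CLOSURE({ [E' → . E] }):
  [E' → . E] has the dot before E: add [E → . n C], [E → . C (]
  [E → . C (] has the dot before C: add [C → . / /], [C → . , E], [C → . n -]
No further items can be added.

I₀ = { [C → . , E], [C → . / /], [C → . n -], [E → . C (], [E → . n C], [E' → . E] }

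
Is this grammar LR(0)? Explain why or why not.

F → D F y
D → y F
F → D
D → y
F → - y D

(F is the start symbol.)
No. Shift-reduce conflict between [F → D .] and [D → . y]

Augment with F' → F and build the canonical LR(0) collection (I0 = CLOSURE({[F' → . F]}), then GOTO on every symbol after a dot until no new states appear). It has 10 states:
  I0: { [D → . y F], [D → . y], [F → . - y D], [F → . D F y], [F → . D], [F' → . F] }  — shift
  I1: { [F → - . y D] }  — shift
  I2: { [D → . y F], [D → . y], [F → . - y D], [F → . D F y], [F → . D], [F → D . F y], [F → D .] }  — shift, reduce
  I3: { [F' → F .] }  — accept
  I4: { [D → . y F], [D → . y], [D → y . F], [D → y .], [F → . - y D], [F → . D F y], [F → . D] }  — shift, reduce
  I5: { [D → y F .] }  — reduce
  I6: { [F → D F . y] }  — shift
  I7: { [F → D F y .] }  — reduce
  I8: { [D → . y F], [D → . y], [F → - y . D] }  — shift
  I9: { [F → - y D .] }  — reduce

Conflict in state I2:
  Shift-reduce conflict between [F → D .] and [D → . y]
So the grammar is NOT LR(0).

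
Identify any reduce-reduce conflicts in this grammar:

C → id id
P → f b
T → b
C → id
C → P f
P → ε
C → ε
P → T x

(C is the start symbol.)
A reduce-reduce conflict occurs when an LR(0) state has two complete items [A → α .] and [B → β .] — both call for a reduction, and with no lookahead the parser cannot choose between them.

Augment with C' → C and build the canonical LR(0) collection (I0 = CLOSURE({[C' → . C]}), then GOTO on every symbol after a dot until no new states appear). It has 11 states:
  I0: { [C → . P f], [C → . id id], [C → . id], [C → .], [C' → . C], [P → . T x], [P → . f b], [P → .], [T → . b] }  — shift, 2 reduces
  I1: { [C' → C .] }  — accept
  I2: { [C → P . f] }  — shift
  I3: { [P → T . x] }  — shift
  I4: { [T → b .] }  — reduce
  I5: { [P → f . b] }  — shift
  I6: { [C → id . id], [C → id .] }  — shift, reduce
  I7: { [C → id id .] }  — reduce
  I8: { [P → f b .] }  — reduce
  I9: { [P → T x .] }  — reduce
  I10: { [C → P f .] }  — reduce

I0 contains complete items [C → .], [P → .] — reduce-reduce conflict.

Answer: Yes — I0: [C → .] vs [P → .]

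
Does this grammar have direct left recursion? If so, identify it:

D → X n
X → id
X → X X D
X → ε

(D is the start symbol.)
Yes, X is left-recursive

Direct left recursion occurs when N → N α for some non-terminal N (the right-hand side begins with the left-hand side itself).

D → X n: starts with X
X → id: starts with id
X → X X D: LEFT RECURSIVE (starts with X)
X → ε: starts with ε

The grammar has direct left recursion on: X.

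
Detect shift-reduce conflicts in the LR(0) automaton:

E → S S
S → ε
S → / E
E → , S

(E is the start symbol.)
A shift-reduce conflict occurs when an LR(0) state has both:
  - a complete (reduce) item [A → α .] (dot at the end), and
  - a shift item [B → β . c γ] (dot before a terminal).

Augment with E' → E and build the canonical LR(0) collection (I0 = CLOSURE({[E' → . E]}), then GOTO on every symbol after a dot until no new states appear). It has 8 states:
  I0: { [E → . , S], [E → . S S], [E' → . E], [S → . / E], [S → .] }  — shift, reduce
  I1: { [E → , . S], [S → . / E], [S → .] }  — shift, reduce
  I2: { [E → . , S], [E → . S S], [S → . / E], [S → .], [S → / . E] }  — shift, reduce
  I3: { [E' → E .] }  — accept
  I4: { [E → S . S], [S → . / E], [S → .] }  — shift, reduce
  I5: { [E → S S .] }  — reduce
  I6: { [S → / E .] }  — reduce
  I7: { [E → , S .] }  — reduce

I0 contains reduce item [S → .] and shift items [E → . , S], [S → . / E] — shift-reduce conflict.
I1 contains reduce item [S → .] and shift item [S → . / E] — shift-reduce conflict.
I2 contains reduce item [S → .] and shift items [E → . , S], [S → . / E] — shift-reduce conflict.
I4 contains reduce item [S → .] and shift item [S → . / E] — shift-reduce conflict.

Answer: Yes — I0: [S → .] vs [E → . , S]; I1: [S → .] vs [S → . / E]; I2: [S → .] vs [E → . , S]; I4: [S → .] vs [S → . / E]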